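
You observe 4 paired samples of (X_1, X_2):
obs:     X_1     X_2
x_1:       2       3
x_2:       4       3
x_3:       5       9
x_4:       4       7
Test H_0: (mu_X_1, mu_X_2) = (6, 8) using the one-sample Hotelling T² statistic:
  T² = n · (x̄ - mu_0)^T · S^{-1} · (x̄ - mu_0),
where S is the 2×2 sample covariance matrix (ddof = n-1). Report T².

Step 1 — sample mean vector:
  mean(X_1) = (2 + 4 + 5 + 4) / 4 = 15/4 = 3.75
  mean(X_2) = (3 + 3 + 9 + 7) / 4 = 22/4 = 5.5
  x̄ = (3.75, 5.5),  deviation x̄ - mu_0 = (3.75, 5.5) - (6, 8) = (-2.25, -2.5).

Step 2 — sample covariance matrix, S[i,j] = (1/(n-1)) · Σ_k (x_{k,i} - mean_i) · (x_{k,j} - mean_j), divisor n-1 = 3:
  S[X_1,X_1] = ((-1.75)·(-1.75) + (0.25)·(0.25) + (1.25)·(1.25) + (0.25)·(0.25)) / 3 = 4.75/3 = 1.5833
  S[X_1,X_2] = ((-1.75)·(-2.5) + (0.25)·(-2.5) + (1.25)·(3.5) + (0.25)·(1.5)) / 3 = 8.5/3 = 2.8333
  S[X_2,X_2] = ((-2.5)·(-2.5) + (-2.5)·(-2.5) + (3.5)·(3.5) + (1.5)·(1.5)) / 3 = 27/3 = 9
  S = [[1.5833, 2.8333],
 [2.8333, 9]].

Step 3 — invert S. det(S) = 1.5833·9 - (2.8333)² = 6.2222.
  S^{-1} = (1/det) · [[d, -b], [-b, a]] = [[1.4464, -0.4554],
 [-0.4554, 0.2545]].

Step 4 — quadratic form (x̄ - mu_0)^T · S^{-1} · (x̄ - mu_0):
  S^{-1} · (x̄ - mu_0) = (-2.1161, 0.3884),
  (x̄ - mu_0)^T · [...] = (-2.25)·(-2.1161) + (-2.5)·(0.3884) = 3.7902.

Step 5 — scale by n: T² = 4 · 3.7902 = 15.1607.

T² ≈ 15.1607


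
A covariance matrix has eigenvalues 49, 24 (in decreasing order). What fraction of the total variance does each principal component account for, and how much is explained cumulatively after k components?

Step 1 — total variance = trace(Sigma) = Σ λ_i = 49 + 24 = 73.

Step 2 — fraction explained by component i = λ_i / Σ λ:
  PC1: 49/73 = 0.6712
  PC2: 24/73 = 0.3288

Step 3 — cumulative fraction after k components = (λ_1 + ... + λ_k) / Σ λ:
  k = 1: 49/73 = 0.6712
  k = 2: (49 + 24)/73 = 73/73 = 1

Summary (fraction, with percent):

explained: PC1 0.6712 (67.12%), PC2 0.3288 (32.88%);  cumulative: 0.6712, 1


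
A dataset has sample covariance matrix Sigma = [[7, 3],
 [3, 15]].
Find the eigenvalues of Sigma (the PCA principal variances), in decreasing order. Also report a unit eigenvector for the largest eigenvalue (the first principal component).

Step 1 — characteristic polynomial of 2×2 Sigma:
  det(Sigma - λI) = λ² - trace · λ + det = 0.
  trace = 7 + 15 = 22, det = 7·15 - (3)² = 96.
Step 2 — discriminant:
  Δ = trace² - 4·det = 484 - 384 = 100.
Step 3 — eigenvalues:
  λ = (trace ± √Δ)/2 = (22 ± 10)/2,
  λ_1 = 16,  λ_2 = 6.

Step 4 — unit eigenvector for λ_1: solve (Sigma - λ_1 I)v = 0. First row:
  (7 - 16)·v_x + (3)·v_y = 0, i.e. (-9)·v_x + (3)·v_y = 0,
  so v ∝ (b, λ_1 - a) = (3, 9) = u.
  ||u|| = √((3)² + (9)²) = √(90) ≈ 9.4868,
  v_1 = u/||u|| ≈ (0.3162, 0.9487) (||v_1|| = 1).

λ_1 = 16,  λ_2 = 6;  v_1 ≈ (0.3162, 0.9487)


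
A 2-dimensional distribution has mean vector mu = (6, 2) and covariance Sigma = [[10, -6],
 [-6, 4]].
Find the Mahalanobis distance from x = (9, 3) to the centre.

Step 1 — centre the observation: (x - mu) = (3, 1).

Step 2 — invert Sigma. det(Sigma) = 10·4 - (-6)² = 4.
  Sigma^{-1} = (1/det) · [[d, -b], [-b, a]] = [[1, 1.5],
 [1.5, 2.5]].

Step 3 — form the quadratic (x - mu)^T · Sigma^{-1} · (x - mu):
  Sigma^{-1} · (x - mu) = (4.5, 7).
  (x - mu)^T · [Sigma^{-1} · (x - mu)] = (3)·(4.5) + (1)·(7) = 20.5.

Step 4 — take square root: d = √(20.5) ≈ 4.5277.

d(x, mu) = √(20.5) ≈ 4.5277


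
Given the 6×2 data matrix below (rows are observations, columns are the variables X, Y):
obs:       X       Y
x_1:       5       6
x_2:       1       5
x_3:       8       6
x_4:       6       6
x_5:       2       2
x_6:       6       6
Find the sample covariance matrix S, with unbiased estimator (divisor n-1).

Step 1 — column means:
  mean(X) = (5 + 1 + 8 + 6 + 2 + 6) / 6 = 28/6 = 4.6667
  mean(Y) = (6 + 5 + 6 + 6 + 2 + 6) / 6 = 31/6 = 5.1667

Step 2 — sample covariance S[i,j] = (1/(n-1)) · Σ_k (x_{k,i} - mean_i) · (x_{k,j} - mean_j), with n-1 = 5.
  S[X,X] = ((0.3333)·(0.3333) + (-3.6667)·(-3.6667) + (3.3333)·(3.3333) + (1.3333)·(1.3333) + (-2.6667)·(-2.6667) + (1.3333)·(1.3333)) / 5 = 35.3333/5 = 7.0667
  S[X,Y] = ((0.3333)·(0.8333) + (-3.6667)·(-0.1667) + (3.3333)·(0.8333) + (1.3333)·(0.8333) + (-2.6667)·(-3.1667) + (1.3333)·(0.8333)) / 5 = 14.3333/5 = 2.8667
  S[Y,Y] = ((0.8333)·(0.8333) + (-0.1667)·(-0.1667) + (0.8333)·(0.8333) + (0.8333)·(0.8333) + (-3.1667)·(-3.1667) + (0.8333)·(0.8333)) / 5 = 12.8333/5 = 2.5667

S is symmetric (S[j,i] = S[i,j]). Assembling:

S = [[7.0667, 2.8667],
 [2.8667, 2.5667]]


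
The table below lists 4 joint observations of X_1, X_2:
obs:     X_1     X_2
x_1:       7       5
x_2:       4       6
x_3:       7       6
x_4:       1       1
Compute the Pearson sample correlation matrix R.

Step 1 — column means:
  mean(X_1) = (7 + 4 + 7 + 1) / 4 = 19/4 = 4.75
  mean(X_2) = (5 + 6 + 6 + 1) / 4 = 18/4 = 4.5

Step 2 — sample variances and covariances s[i,j] = (1/(n-1)) · Σ_k (x_{k,i} - mean_i) · (x_{k,j} - mean_j), with n-1 = 3:
  s[X_1,X_1] = ((2.25)·(2.25) + (-0.75)·(-0.75) + (2.25)·(2.25) + (-3.75)·(-3.75)) / 3 = 24.75/3 = 8.25
  s[X_1,X_2] = ((2.25)·(0.5) + (-0.75)·(1.5) + (2.25)·(1.5) + (-3.75)·(-3.5)) / 3 = 16.5/3 = 5.5
  s[X_2,X_2] = ((0.5)·(0.5) + (1.5)·(1.5) + (1.5)·(1.5) + (-3.5)·(-3.5)) / 3 = 17/3 = 5.6667
  Sample standard deviations s_i = √(s[i,i]):
  s(X_1) = √(8.25) = 2.8723
  s(X_2) = √(5.6667) = 2.3805

Step 3 — r_{ij} = s_{ij} / (s_i · s_j):
  r[X_1,X_1] = 1 (diagonal).
  r[X_1,X_2] = 5.5 / (2.8723 · 2.3805) = 5.5 / 6.8374 = 0.8044
  r[X_2,X_2] = 1 (diagonal).

R is symmetric with unit diagonal. Assembling:

R = [[1, 0.8044],
 [0.8044, 1]]


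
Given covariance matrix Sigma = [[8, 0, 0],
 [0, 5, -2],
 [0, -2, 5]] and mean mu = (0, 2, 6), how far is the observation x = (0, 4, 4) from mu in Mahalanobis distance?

Step 1 — centre the observation: (x - mu) = (0, 2, -2).

Step 2 — invert Sigma (cofactor / det for 3×3, or solve directly):
  Sigma^{-1} = [[0.125, 0, 0],
 [0, 0.2381, 0.0952],
 [0, 0.0952, 0.2381]].

Step 3 — form the quadratic (x - mu)^T · Sigma^{-1} · (x - mu):
  Sigma^{-1} · (x - mu) = (0, 0.2857, -0.2857).
  (x - mu)^T · [Sigma^{-1} · (x - mu)] = (0)·(0) + (2)·(0.2857) + (-2)·(-0.2857) = 1.1429.

Step 4 — take square root: d = √(1.1429) ≈ 1.069.

d(x, mu) = √(1.1429) ≈ 1.069


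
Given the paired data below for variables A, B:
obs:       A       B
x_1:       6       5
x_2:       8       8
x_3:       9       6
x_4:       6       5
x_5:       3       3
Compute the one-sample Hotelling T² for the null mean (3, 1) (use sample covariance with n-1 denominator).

Step 1 — sample mean vector:
  mean(A) = (6 + 8 + 9 + 6 + 3) / 5 = 32/5 = 6.4
  mean(B) = (5 + 8 + 6 + 5 + 3) / 5 = 27/5 = 5.4
  x̄ = (6.4, 5.4),  deviation x̄ - mu_0 = (6.4, 5.4) - (3, 1) = (3.4, 4.4).

Step 2 — sample covariance matrix, S[i,j] = (1/(n-1)) · Σ_k (x_{k,i} - mean_i) · (x_{k,j} - mean_j), divisor n-1 = 4:
  S[A,A] = ((-0.4)·(-0.4) + (1.6)·(1.6) + (2.6)·(2.6) + (-0.4)·(-0.4) + (-3.4)·(-3.4)) / 4 = 21.2/4 = 5.3
  S[A,B] = ((-0.4)·(-0.4) + (1.6)·(2.6) + (2.6)·(0.6) + (-0.4)·(-0.4) + (-3.4)·(-2.4)) / 4 = 14.2/4 = 3.55
  S[B,B] = ((-0.4)·(-0.4) + (2.6)·(2.6) + (0.6)·(0.6) + (-0.4)·(-0.4) + (-2.4)·(-2.4)) / 4 = 13.2/4 = 3.3
  S = [[5.3, 3.55],
 [3.55, 3.3]].

Step 3 — invert S. det(S) = 5.3·3.3 - (3.55)² = 4.8875.
  S^{-1} = (1/det) · [[d, -b], [-b, a]] = [[0.6752, -0.7263],
 [-0.7263, 1.0844]].

Step 4 — quadratic form (x̄ - mu_0)^T · S^{-1} · (x̄ - mu_0):
  S^{-1} · (x̄ - mu_0) = (-0.9003, 2.3018),
  (x̄ - mu_0)^T · [...] = (3.4)·(-0.9003) + (4.4)·(2.3018) = 7.067.

Step 5 — scale by n: T² = 5 · 7.067 = 35.335.

T² ≈ 35.335


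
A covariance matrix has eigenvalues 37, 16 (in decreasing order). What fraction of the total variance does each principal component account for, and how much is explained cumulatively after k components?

Step 1 — total variance = trace(Sigma) = Σ λ_i = 37 + 16 = 53.

Step 2 — fraction explained by component i = λ_i / Σ λ:
  PC1: 37/53 = 0.6981
  PC2: 16/53 = 0.3019

Step 3 — cumulative fraction after k components = (λ_1 + ... + λ_k) / Σ λ:
  k = 1: 37/53 = 0.6981
  k = 2: (37 + 16)/53 = 53/53 = 1

Summary (fraction, with percent):

explained: PC1 0.6981 (69.81%), PC2 0.3019 (30.19%);  cumulative: 0.6981, 1


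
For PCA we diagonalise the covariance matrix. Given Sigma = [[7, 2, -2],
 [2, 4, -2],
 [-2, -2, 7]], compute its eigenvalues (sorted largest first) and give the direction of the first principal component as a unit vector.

Step 1 — characteristic polynomial p(λ) = det(λI - Sigma) = λ³ - tr·λ² + c_1·λ - det, where tr = trace, c_1 = sum of the principal 2×2 minors, det = det(Sigma):
  tr = 7 + 4 + 7 = 18,
  c_1 = (7·4 - (2)²) + (7·7 - (-2)²) + (4·7 - (-2)²) = 24 + 45 + 24 = 93,
  det = 7·(4·7 - (-2)²) - (2)·((2)·7 - (-2)·(-2)) + (-2)·((2)·(-2) - 4·(-2)) = 7·(24) - (2)·(10) + (-2)·(4) = 140.
  So p(λ) = λ³ - 18λ² + 93λ - 140.
Step 2 — look for an integer root (rational root theorem: any rational root is an integer divisor of 140). Testing λ = 5:
  p(5) = 125 - 450 + 465 - 140 = 0  ✓
  Dividing out (λ - 5): p(λ) = (λ - 5)(λ² - 13λ + 28).
Step 3 — remaining eigenvalues from the quadratic λ² - 13λ + 28 = 0:
  Δ = 13² - 4·28 = 169 - 112 = 57,  λ = (13 ± √57)/2 = (13 ± 7.5498)/2 ≈ 10.2749 or 2.7251.
  Sorted: λ_1 = 10.2749,  λ_2 = 5,  λ_3 = 2.7251  (check: sum = 18 = tr ✓).

Step 4 — unit eigenvector for λ_1 ≈ 10.2749: v spans the null space of (Sigma - λ_1 I), whose rows are
  r_1 = (-3.2749, 2, -2),  r_2 = (2, -6.2749, -2),  r_3 = (-2, -2, -3.2749).
  v is orthogonal to every row, so take v ∝ r_1 × r_2 = ((2)·(-2) - (-2)·(-6.2749), (-2)·(2) - (-3.2749)·(-2), (-3.2749)·(-6.2749) - (2)·(2)) ≈ (-16.5498, -10.5498, 16.5498).
  Rescale (multiply by -1 so the first nonzero entry is positive): u = (16.5498, 10.5498, -16.5498).
  ||u|| = √((16.5498)² + (10.5498)² + (-16.5498)²) = √(659.093) ≈ 25.6728,  v_1 = u/||u|| ≈ (0.6446, 0.4109, -0.6446) (||v_1|| = 1).

λ_1 = 10.2749,  λ_2 = 5,  λ_3 = 2.7251;  v_1 ≈ (0.6446, 0.4109, -0.6446)


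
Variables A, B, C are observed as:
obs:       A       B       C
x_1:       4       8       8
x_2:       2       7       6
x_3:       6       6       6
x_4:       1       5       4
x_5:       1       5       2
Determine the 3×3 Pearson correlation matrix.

Step 1 — column means:
  mean(A) = (4 + 2 + 6 + 1 + 1) / 5 = 14/5 = 2.8
  mean(B) = (8 + 7 + 6 + 5 + 5) / 5 = 31/5 = 6.2
  mean(C) = (8 + 6 + 6 + 4 + 2) / 5 = 26/5 = 5.2

Step 2 — sample variances and covariances s[i,j] = (1/(n-1)) · Σ_k (x_{k,i} - mean_i) · (x_{k,j} - mean_j), with n-1 = 4:
  s[A,A] = ((1.2)·(1.2) + (-0.8)·(-0.8) + (3.2)·(3.2) + (-1.8)·(-1.8) + (-1.8)·(-1.8)) / 4 = 18.8/4 = 4.7
  s[A,B] = ((1.2)·(1.8) + (-0.8)·(0.8) + (3.2)·(-0.2) + (-1.8)·(-1.2) + (-1.8)·(-1.2)) / 4 = 5.2/4 = 1.3
  s[A,C] = ((1.2)·(2.8) + (-0.8)·(0.8) + (3.2)·(0.8) + (-1.8)·(-1.2) + (-1.8)·(-3.2)) / 4 = 13.2/4 = 3.3
  s[B,B] = ((1.8)·(1.8) + (0.8)·(0.8) + (-0.2)·(-0.2) + (-1.2)·(-1.2) + (-1.2)·(-1.2)) / 4 = 6.8/4 = 1.7
  s[B,C] = ((1.8)·(2.8) + (0.8)·(0.8) + (-0.2)·(0.8) + (-1.2)·(-1.2) + (-1.2)·(-3.2)) / 4 = 10.8/4 = 2.7
  s[C,C] = ((2.8)·(2.8) + (0.8)·(0.8) + (0.8)·(0.8) + (-1.2)·(-1.2) + (-3.2)·(-3.2)) / 4 = 20.8/4 = 5.2
  Sample standard deviations s_i = √(s[i,i]):
  s(A) = √(4.7) = 2.1679
  s(B) = √(1.7) = 1.3038
  s(C) = √(5.2) = 2.2804

Step 3 — r_{ij} = s_{ij} / (s_i · s_j):
  r[A,A] = 1 (diagonal).
  r[A,B] = 1.3 / (2.1679 · 1.3038) = 1.3 / 2.8267 = 0.4599
  r[A,C] = 3.3 / (2.1679 · 2.2804) = 3.3 / 4.9437 = 0.6675
  r[B,B] = 1 (diagonal).
  r[B,C] = 2.7 / (1.3038 · 2.2804) = 2.7 / 2.9732 = 0.9081
  r[C,C] = 1 (diagonal).

R is symmetric with unit diagonal. Assembling:

R = [[1, 0.4599, 0.6675],
 [0.4599, 1, 0.9081],
 [0.6675, 0.9081, 1]]


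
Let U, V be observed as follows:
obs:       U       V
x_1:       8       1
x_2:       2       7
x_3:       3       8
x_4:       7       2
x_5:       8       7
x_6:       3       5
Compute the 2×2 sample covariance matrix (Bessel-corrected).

Step 1 — column means:
  mean(U) = (8 + 2 + 3 + 7 + 8 + 3) / 6 = 31/6 = 5.1667
  mean(V) = (1 + 7 + 8 + 2 + 7 + 5) / 6 = 30/6 = 5

Step 2 — sample covariance S[i,j] = (1/(n-1)) · Σ_k (x_{k,i} - mean_i) · (x_{k,j} - mean_j), with n-1 = 5.
  S[U,U] = ((2.8333)·(2.8333) + (-3.1667)·(-3.1667) + (-2.1667)·(-2.1667) + (1.8333)·(1.8333) + (2.8333)·(2.8333) + (-2.1667)·(-2.1667)) / 5 = 38.8333/5 = 7.7667
  S[U,V] = ((2.8333)·(-4) + (-3.1667)·(2) + (-2.1667)·(3) + (1.8333)·(-3) + (2.8333)·(2) + (-2.1667)·(0)) / 5 = -24/5 = -4.8
  S[V,V] = ((-4)·(-4) + (2)·(2) + (3)·(3) + (-3)·(-3) + (2)·(2) + (0)·(0)) / 5 = 42/5 = 8.4

S is symmetric (S[j,i] = S[i,j]). Assembling:

S = [[7.7667, -4.8],
 [-4.8, 8.4]]


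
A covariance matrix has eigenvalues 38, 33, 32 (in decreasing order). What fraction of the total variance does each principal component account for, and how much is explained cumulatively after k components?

Step 1 — total variance = trace(Sigma) = Σ λ_i = 38 + 33 + 32 = 103.

Step 2 — fraction explained by component i = λ_i / Σ λ:
  PC1: 38/103 = 0.3689
  PC2: 33/103 = 0.3204
  PC3: 32/103 = 0.3107

Step 3 — cumulative fraction after k components = (λ_1 + ... + λ_k) / Σ λ:
  k = 1: 38/103 = 0.3689
  k = 2: (38 + 33)/103 = 71/103 = 0.6893
  k = 3: (38 + 33 + 32)/103 = 103/103 = 1

Summary (fraction, with percent):

explained: PC1 0.3689 (36.89%), PC2 0.3204 (32.04%), PC3 0.3107 (31.07%);  cumulative: 0.3689, 0.6893, 1


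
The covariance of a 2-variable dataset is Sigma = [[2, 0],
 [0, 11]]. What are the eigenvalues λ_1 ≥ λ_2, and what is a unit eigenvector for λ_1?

Step 1 — characteristic polynomial of 2×2 Sigma:
  det(Sigma - λI) = λ² - trace · λ + det = 0.
  trace = 2 + 11 = 13, det = 2·11 - (0)² = 22.
Step 2 — discriminant:
  Δ = trace² - 4·det = 169 - 88 = 81.
Step 3 — eigenvalues:
  λ = (trace ± √Δ)/2 = (13 ± 9)/2,
  λ_1 = 11,  λ_2 = 2.

Step 4 — unit eigenvector for λ_1: Sigma is diagonal, so its eigenvectors are the coordinate axes. λ_1 = 11 is the diagonal entry on the second coordinate axis, hence
  v_1 = (0, 1) (||v_1|| = 1).

λ_1 = 11,  λ_2 = 2;  v_1 ≈ (0, 1)


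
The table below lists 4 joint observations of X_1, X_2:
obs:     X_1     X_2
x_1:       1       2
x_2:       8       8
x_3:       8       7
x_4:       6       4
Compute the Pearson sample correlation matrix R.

Step 1 — column means:
  mean(X_1) = (1 + 8 + 8 + 6) / 4 = 23/4 = 5.75
  mean(X_2) = (2 + 8 + 7 + 4) / 4 = 21/4 = 5.25

Step 2 — sample variances and covariances s[i,j] = (1/(n-1)) · Σ_k (x_{k,i} - mean_i) · (x_{k,j} - mean_j), with n-1 = 3:
  s[X_1,X_1] = ((-4.75)·(-4.75) + (2.25)·(2.25) + (2.25)·(2.25) + (0.25)·(0.25)) / 3 = 32.75/3 = 10.9167
  s[X_1,X_2] = ((-4.75)·(-3.25) + (2.25)·(2.75) + (2.25)·(1.75) + (0.25)·(-1.25)) / 3 = 25.25/3 = 8.4167
  s[X_2,X_2] = ((-3.25)·(-3.25) + (2.75)·(2.75) + (1.75)·(1.75) + (-1.25)·(-1.25)) / 3 = 22.75/3 = 7.5833
  Sample standard deviations s_i = √(s[i,i]):
  s(X_1) = √(10.9167) = 3.304
  s(X_2) = √(7.5833) = 2.7538

Step 3 — r_{ij} = s_{ij} / (s_i · s_j):
  r[X_1,X_1] = 1 (diagonal).
  r[X_1,X_2] = 8.4167 / (3.304 · 2.7538) = 8.4167 / 9.0986 = 0.925
  r[X_2,X_2] = 1 (diagonal).

R is symmetric with unit diagonal. Assembling:

R = [[1, 0.925],
 [0.925, 1]]


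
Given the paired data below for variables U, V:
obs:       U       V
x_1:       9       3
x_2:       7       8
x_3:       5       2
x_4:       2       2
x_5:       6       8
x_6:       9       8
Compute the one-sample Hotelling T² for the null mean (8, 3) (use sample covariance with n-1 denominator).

Step 1 — sample mean vector:
  mean(U) = (9 + 7 + 5 + 2 + 6 + 9) / 6 = 38/6 = 6.3333
  mean(V) = (3 + 8 + 2 + 2 + 8 + 8) / 6 = 31/6 = 5.1667
  x̄ = (6.3333, 5.1667),  deviation x̄ - mu_0 = (6.3333, 5.1667) - (8, 3) = (-1.6667, 2.1667).

Step 2 — sample covariance matrix, S[i,j] = (1/(n-1)) · Σ_k (x_{k,i} - mean_i) · (x_{k,j} - mean_j), divisor n-1 = 5:
  S[U,U] = ((2.6667)·(2.6667) + (0.6667)·(0.6667) + (-1.3333)·(-1.3333) + (-4.3333)·(-4.3333) + (-0.3333)·(-0.3333) + (2.6667)·(2.6667)) / 5 = 35.3333/5 = 7.0667
  S[U,V] = ((2.6667)·(-2.1667) + (0.6667)·(2.8333) + (-1.3333)·(-3.1667) + (-4.3333)·(-3.1667) + (-0.3333)·(2.8333) + (2.6667)·(2.8333)) / 5 = 20.6667/5 = 4.1333
  S[V,V] = ((-2.1667)·(-2.1667) + (2.8333)·(2.8333) + (-3.1667)·(-3.1667) + (-3.1667)·(-3.1667) + (2.8333)·(2.8333) + (2.8333)·(2.8333)) / 5 = 48.8333/5 = 9.7667
  S = [[7.0667, 4.1333],
 [4.1333, 9.7667]].

Step 3 — invert S. det(S) = 7.0667·9.7667 - (4.1333)² = 51.9333.
  S^{-1} = (1/det) · [[d, -b], [-b, a]] = [[0.1881, -0.0796],
 [-0.0796, 0.1361]].

Step 4 — quadratic form (x̄ - mu_0)^T · S^{-1} · (x̄ - mu_0):
  S^{-1} · (x̄ - mu_0) = (-0.4859, 0.4275),
  (x̄ - mu_0)^T · [...] = (-1.6667)·(-0.4859) + (2.1667)·(0.4275) = 1.736.

Step 5 — scale by n: T² = 6 · 1.736 = 10.4159.

T² ≈ 10.4159


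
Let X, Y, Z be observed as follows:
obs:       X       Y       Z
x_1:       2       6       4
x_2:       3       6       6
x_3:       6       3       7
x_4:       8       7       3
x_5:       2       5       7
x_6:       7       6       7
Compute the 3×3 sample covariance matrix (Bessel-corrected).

Step 1 — column means:
  mean(X) = (2 + 3 + 6 + 8 + 2 + 7) / 6 = 28/6 = 4.6667
  mean(Y) = (6 + 6 + 3 + 7 + 5 + 6) / 6 = 33/6 = 5.5
  mean(Z) = (4 + 6 + 7 + 3 + 7 + 7) / 6 = 34/6 = 5.6667

Step 2 — sample covariance S[i,j] = (1/(n-1)) · Σ_k (x_{k,i} - mean_i) · (x_{k,j} - mean_j), with n-1 = 5.
  S[X,X] = ((-2.6667)·(-2.6667) + (-1.6667)·(-1.6667) + (1.3333)·(1.3333) + (3.3333)·(3.3333) + (-2.6667)·(-2.6667) + (2.3333)·(2.3333)) / 5 = 35.3333/5 = 7.0667
  S[X,Y] = ((-2.6667)·(0.5) + (-1.6667)·(0.5) + (1.3333)·(-2.5) + (3.3333)·(1.5) + (-2.6667)·(-0.5) + (2.3333)·(0.5)) / 5 = 2/5 = 0.4
  S[X,Z] = ((-2.6667)·(-1.6667) + (-1.6667)·(0.3333) + (1.3333)·(1.3333) + (3.3333)·(-2.6667) + (-2.6667)·(1.3333) + (2.3333)·(1.3333)) / 5 = -3.6667/5 = -0.7333
  S[Y,Y] = ((0.5)·(0.5) + (0.5)·(0.5) + (-2.5)·(-2.5) + (1.5)·(1.5) + (-0.5)·(-0.5) + (0.5)·(0.5)) / 5 = 9.5/5 = 1.9
  S[Y,Z] = ((0.5)·(-1.6667) + (0.5)·(0.3333) + (-2.5)·(1.3333) + (1.5)·(-2.6667) + (-0.5)·(1.3333) + (0.5)·(1.3333)) / 5 = -8/5 = -1.6
  S[Z,Z] = ((-1.6667)·(-1.6667) + (0.3333)·(0.3333) + (1.3333)·(1.3333) + (-2.6667)·(-2.6667) + (1.3333)·(1.3333) + (1.3333)·(1.3333)) / 5 = 15.3333/5 = 3.0667

S is symmetric (S[j,i] = S[i,j]). Assembling:

S = [[7.0667, 0.4, -0.7333],
 [0.4, 1.9, -1.6],
 [-0.7333, -1.6, 3.0667]]


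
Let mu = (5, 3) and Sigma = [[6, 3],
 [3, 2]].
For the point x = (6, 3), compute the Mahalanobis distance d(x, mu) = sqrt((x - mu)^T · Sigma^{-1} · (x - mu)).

Step 1 — centre the observation: (x - mu) = (1, 0).

Step 2 — invert Sigma. det(Sigma) = 6·2 - (3)² = 3.
  Sigma^{-1} = (1/det) · [[d, -b], [-b, a]] = [[0.6667, -1],
 [-1, 2]].

Step 3 — form the quadratic (x - mu)^T · Sigma^{-1} · (x - mu):
  Sigma^{-1} · (x - mu) = (0.6667, -1).
  (x - mu)^T · [Sigma^{-1} · (x - mu)] = (1)·(0.6667) + (0)·(-1) = 0.6667.

Step 4 — take square root: d = √(0.6667) ≈ 0.8165.

d(x, mu) = √(0.6667) ≈ 0.8165


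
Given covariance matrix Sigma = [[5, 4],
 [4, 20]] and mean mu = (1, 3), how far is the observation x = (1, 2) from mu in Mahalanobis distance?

Step 1 — centre the observation: (x - mu) = (0, -1).

Step 2 — invert Sigma. det(Sigma) = 5·20 - (4)² = 84.
  Sigma^{-1} = (1/det) · [[d, -b], [-b, a]] = [[0.2381, -0.0476],
 [-0.0476, 0.0595]].

Step 3 — form the quadratic (x - mu)^T · Sigma^{-1} · (x - mu):
  Sigma^{-1} · (x - mu) = (0.0476, -0.0595).
  (x - mu)^T · [Sigma^{-1} · (x - mu)] = (0)·(0.0476) + (-1)·(-0.0595) = 0.0595.

Step 4 — take square root: d = √(0.0595) ≈ 0.244.

d(x, mu) = √(0.0595) ≈ 0.244


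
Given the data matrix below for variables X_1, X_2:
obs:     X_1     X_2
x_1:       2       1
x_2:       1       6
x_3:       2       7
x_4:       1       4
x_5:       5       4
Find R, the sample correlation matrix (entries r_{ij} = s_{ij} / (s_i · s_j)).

Step 1 — column means:
  mean(X_1) = (2 + 1 + 2 + 1 + 5) / 5 = 11/5 = 2.2
  mean(X_2) = (1 + 6 + 7 + 4 + 4) / 5 = 22/5 = 4.4

Step 2 — sample variances and covariances s[i,j] = (1/(n-1)) · Σ_k (x_{k,i} - mean_i) · (x_{k,j} - mean_j), with n-1 = 4:
  s[X_1,X_1] = ((-0.2)·(-0.2) + (-1.2)·(-1.2) + (-0.2)·(-0.2) + (-1.2)·(-1.2) + (2.8)·(2.8)) / 4 = 10.8/4 = 2.7
  s[X_1,X_2] = ((-0.2)·(-3.4) + (-1.2)·(1.6) + (-0.2)·(2.6) + (-1.2)·(-0.4) + (2.8)·(-0.4)) / 4 = -2.4/4 = -0.6
  s[X_2,X_2] = ((-3.4)·(-3.4) + (1.6)·(1.6) + (2.6)·(2.6) + (-0.4)·(-0.4) + (-0.4)·(-0.4)) / 4 = 21.2/4 = 5.3
  Sample standard deviations s_i = √(s[i,i]):
  s(X_1) = √(2.7) = 1.6432
  s(X_2) = √(5.3) = 2.3022

Step 3 — r_{ij} = s_{ij} / (s_i · s_j):
  r[X_1,X_1] = 1 (diagonal).
  r[X_1,X_2] = -0.6 / (1.6432 · 2.3022) = -0.6 / 3.7829 = -0.1586
  r[X_2,X_2] = 1 (diagonal).

R is symmetric with unit diagonal. Assembling:

R = [[1, -0.1586],
 [-0.1586, 1]]


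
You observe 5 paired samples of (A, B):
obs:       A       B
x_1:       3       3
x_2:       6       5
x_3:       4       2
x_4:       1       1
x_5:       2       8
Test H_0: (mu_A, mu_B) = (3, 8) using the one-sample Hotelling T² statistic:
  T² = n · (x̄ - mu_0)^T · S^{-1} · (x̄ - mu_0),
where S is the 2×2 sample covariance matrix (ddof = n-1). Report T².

Step 1 — sample mean vector:
  mean(A) = (3 + 6 + 4 + 1 + 2) / 5 = 16/5 = 3.2
  mean(B) = (3 + 5 + 2 + 1 + 8) / 5 = 19/5 = 3.8
  x̄ = (3.2, 3.8),  deviation x̄ - mu_0 = (3.2, 3.8) - (3, 8) = (0.2, -4.2).

Step 2 — sample covariance matrix, S[i,j] = (1/(n-1)) · Σ_k (x_{k,i} - mean_i) · (x_{k,j} - mean_j), divisor n-1 = 4:
  S[A,A] = ((-0.2)·(-0.2) + (2.8)·(2.8) + (0.8)·(0.8) + (-2.2)·(-2.2) + (-1.2)·(-1.2)) / 4 = 14.8/4 = 3.7
  S[A,B] = ((-0.2)·(-0.8) + (2.8)·(1.2) + (0.8)·(-1.8) + (-2.2)·(-2.8) + (-1.2)·(4.2)) / 4 = 3.2/4 = 0.8
  S[B,B] = ((-0.8)·(-0.8) + (1.2)·(1.2) + (-1.8)·(-1.8) + (-2.8)·(-2.8) + (4.2)·(4.2)) / 4 = 30.8/4 = 7.7
  S = [[3.7, 0.8],
 [0.8, 7.7]].

Step 3 — invert S. det(S) = 3.7·7.7 - (0.8)² = 27.85.
  S^{-1} = (1/det) · [[d, -b], [-b, a]] = [[0.2765, -0.0287],
 [-0.0287, 0.1329]].

Step 4 — quadratic form (x̄ - mu_0)^T · S^{-1} · (x̄ - mu_0):
  S^{-1} · (x̄ - mu_0) = (0.1759, -0.5637),
  (x̄ - mu_0)^T · [...] = (0.2)·(0.1759) + (-4.2)·(-0.5637) = 2.4029.

Step 5 — scale by n: T² = 5 · 2.4029 = 12.0144.

T² ≈ 12.0144


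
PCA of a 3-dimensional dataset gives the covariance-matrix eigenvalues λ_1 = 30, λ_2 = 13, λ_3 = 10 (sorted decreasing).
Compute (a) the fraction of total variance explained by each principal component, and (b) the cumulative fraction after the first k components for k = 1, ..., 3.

Step 1 — total variance = trace(Sigma) = Σ λ_i = 30 + 13 + 10 = 53.

Step 2 — fraction explained by component i = λ_i / Σ λ:
  PC1: 30/53 = 0.566
  PC2: 13/53 = 0.2453
  PC3: 10/53 = 0.1887

Step 3 — cumulative fraction after k components = (λ_1 + ... + λ_k) / Σ λ:
  k = 1: 30/53 = 0.566
  k = 2: (30 + 13)/53 = 43/53 = 0.8113
  k = 3: (30 + 13 + 10)/53 = 53/53 = 1

Summary (fraction, with percent):

explained: PC1 0.566 (56.6%), PC2 0.2453 (24.53%), PC3 0.1887 (18.87%);  cumulative: 0.566, 0.8113, 1


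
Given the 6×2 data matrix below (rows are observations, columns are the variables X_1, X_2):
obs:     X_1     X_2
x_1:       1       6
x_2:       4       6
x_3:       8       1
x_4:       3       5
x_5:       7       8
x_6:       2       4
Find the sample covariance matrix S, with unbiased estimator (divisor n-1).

Step 1 — column means:
  mean(X_1) = (1 + 4 + 8 + 3 + 7 + 2) / 6 = 25/6 = 4.1667
  mean(X_2) = (6 + 6 + 1 + 5 + 8 + 4) / 6 = 30/6 = 5

Step 2 — sample covariance S[i,j] = (1/(n-1)) · Σ_k (x_{k,i} - mean_i) · (x_{k,j} - mean_j), with n-1 = 5.
  S[X_1,X_1] = ((-3.1667)·(-3.1667) + (-0.1667)·(-0.1667) + (3.8333)·(3.8333) + (-1.1667)·(-1.1667) + (2.8333)·(2.8333) + (-2.1667)·(-2.1667)) / 5 = 38.8333/5 = 7.7667
  S[X_1,X_2] = ((-3.1667)·(1) + (-0.1667)·(1) + (3.8333)·(-4) + (-1.1667)·(0) + (2.8333)·(3) + (-2.1667)·(-1)) / 5 = -8/5 = -1.6
  S[X_2,X_2] = ((1)·(1) + (1)·(1) + (-4)·(-4) + (0)·(0) + (3)·(3) + (-1)·(-1)) / 5 = 28/5 = 5.6

S is symmetric (S[j,i] = S[i,j]). Assembling:

S = [[7.7667, -1.6],
 [-1.6, 5.6]]


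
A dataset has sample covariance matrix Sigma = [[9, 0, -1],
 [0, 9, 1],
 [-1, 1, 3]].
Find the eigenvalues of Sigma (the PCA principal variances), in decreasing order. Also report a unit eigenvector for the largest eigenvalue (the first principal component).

Step 1 — characteristic polynomial p(λ) = det(λI - Sigma) = λ³ - tr·λ² + c_1·λ - det, where tr = trace, c_1 = sum of the principal 2×2 minors, det = det(Sigma):
  tr = 9 + 9 + 3 = 21,
  c_1 = (9·9 - (0)²) + (9·3 - (-1)²) + (9·3 - (1)²) = 81 + 26 + 26 = 133,
  det = 9·(9·3 - (1)²) - (0)·((0)·3 - (1)·(-1)) + (-1)·((0)·(1) - 9·(-1)) = 9·(26) - (0)·(1) + (-1)·(9) = 225.
  So p(λ) = λ³ - 21λ² + 133λ - 225.
Step 2 — look for an integer root (rational root theorem: any rational root is an integer divisor of 225). Testing λ = 9:
  p(9) = 729 - 1701 + 1197 - 225 = 0  ✓
  Dividing out (λ - 9): p(λ) = (λ - 9)(λ² - 12λ + 25).
Step 3 — remaining eigenvalues from the quadratic λ² - 12λ + 25 = 0:
  Δ = 12² - 4·25 = 144 - 100 = 44,  λ = (12 ± √44)/2 = (12 ± 6.6332)/2 ≈ 9.3166 or 2.6834.
  Sorted: λ_1 = 9.3166,  λ_2 = 9,  λ_3 = 2.6834  (check: sum = 21 = tr ✓).

Step 4 — unit eigenvector for λ_1 ≈ 9.3166: v spans the null space of (Sigma - λ_1 I), whose rows are
  r_1 = (-0.3166, 0, -1),  r_2 = (0, -0.3166, 1),  r_3 = (-1, 1, -6.3166).
  v is orthogonal to every row, so take v ∝ r_1 × r_2 = ((0)·(1) - (-1)·(-0.3166), (-1)·(0) - (-0.3166)·(1), (-0.3166)·(-0.3166) - (0)·(0)) ≈ (-0.3166, 0.3166, 0.1003).
  Rescale (multiply by -1 so the first nonzero entry is positive): u = (0.3166, -0.3166, -0.1003).
  ||u|| = √((0.3166)² + (-0.3166)² + (-0.1003)²) = √(0.2106) ≈ 0.4589,  v_1 = u/||u|| ≈ (0.69, -0.69, -0.2185) (||v_1|| = 1).

λ_1 = 9.3166,  λ_2 = 9,  λ_3 = 2.6834;  v_1 ≈ (0.69, -0.69, -0.2185)


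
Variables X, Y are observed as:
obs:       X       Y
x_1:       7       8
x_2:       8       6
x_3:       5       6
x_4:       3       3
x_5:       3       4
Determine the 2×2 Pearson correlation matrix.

Step 1 — column means:
  mean(X) = (7 + 8 + 5 + 3 + 3) / 5 = 26/5 = 5.2
  mean(Y) = (8 + 6 + 6 + 3 + 4) / 5 = 27/5 = 5.4

Step 2 — sample variances and covariances s[i,j] = (1/(n-1)) · Σ_k (x_{k,i} - mean_i) · (x_{k,j} - mean_j), with n-1 = 4:
  s[X,X] = ((1.8)·(1.8) + (2.8)·(2.8) + (-0.2)·(-0.2) + (-2.2)·(-2.2) + (-2.2)·(-2.2)) / 4 = 20.8/4 = 5.2
  s[X,Y] = ((1.8)·(2.6) + (2.8)·(0.6) + (-0.2)·(0.6) + (-2.2)·(-2.4) + (-2.2)·(-1.4)) / 4 = 14.6/4 = 3.65
  s[Y,Y] = ((2.6)·(2.6) + (0.6)·(0.6) + (0.6)·(0.6) + (-2.4)·(-2.4) + (-1.4)·(-1.4)) / 4 = 15.2/4 = 3.8
  Sample standard deviations s_i = √(s[i,i]):
  s(X) = √(5.2) = 2.2804
  s(Y) = √(3.8) = 1.9494

Step 3 — r_{ij} = s_{ij} / (s_i · s_j):
  r[X,X] = 1 (diagonal).
  r[X,Y] = 3.65 / (2.2804 · 1.9494) = 3.65 / 4.4452 = 0.8211
  r[Y,Y] = 1 (diagonal).

R is symmetric with unit diagonal. Assembling:

R = [[1, 0.8211],
 [0.8211, 1]]


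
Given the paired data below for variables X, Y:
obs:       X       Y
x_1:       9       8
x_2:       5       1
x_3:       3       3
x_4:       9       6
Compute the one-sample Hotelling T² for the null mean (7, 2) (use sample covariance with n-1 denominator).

Step 1 — sample mean vector:
  mean(X) = (9 + 5 + 3 + 9) / 4 = 26/4 = 6.5
  mean(Y) = (8 + 1 + 3 + 6) / 4 = 18/4 = 4.5
  x̄ = (6.5, 4.5),  deviation x̄ - mu_0 = (6.5, 4.5) - (7, 2) = (-0.5, 2.5).

Step 2 — sample covariance matrix, S[i,j] = (1/(n-1)) · Σ_k (x_{k,i} - mean_i) · (x_{k,j} - mean_j), divisor n-1 = 3:
  S[X,X] = ((2.5)·(2.5) + (-1.5)·(-1.5) + (-3.5)·(-3.5) + (2.5)·(2.5)) / 3 = 27/3 = 9
  S[X,Y] = ((2.5)·(3.5) + (-1.5)·(-3.5) + (-3.5)·(-1.5) + (2.5)·(1.5)) / 3 = 23/3 = 7.6667
  S[Y,Y] = ((3.5)·(3.5) + (-3.5)·(-3.5) + (-1.5)·(-1.5) + (1.5)·(1.5)) / 3 = 29/3 = 9.6667
  S = [[9, 7.6667],
 [7.6667, 9.6667]].

Step 3 — invert S. det(S) = 9·9.6667 - (7.6667)² = 28.2222.
  S^{-1} = (1/det) · [[d, -b], [-b, a]] = [[0.3425, -0.2717],
 [-0.2717, 0.3189]].

Step 4 — quadratic form (x̄ - mu_0)^T · S^{-1} · (x̄ - mu_0):
  S^{-1} · (x̄ - mu_0) = (-0.8504, 0.9331),
  (x̄ - mu_0)^T · [...] = (-0.5)·(-0.8504) + (2.5)·(0.9331) = 2.7579.

Step 5 — scale by n: T² = 4 · 2.7579 = 11.0315.

T² ≈ 11.0315


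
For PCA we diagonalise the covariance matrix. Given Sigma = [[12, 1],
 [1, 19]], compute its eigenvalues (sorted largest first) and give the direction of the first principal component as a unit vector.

Step 1 — characteristic polynomial of 2×2 Sigma:
  det(Sigma - λI) = λ² - trace · λ + det = 0.
  trace = 12 + 19 = 31, det = 12·19 - (1)² = 227.
Step 2 — discriminant:
  Δ = trace² - 4·det = 961 - 908 = 53.
Step 3 — eigenvalues:
  λ = (trace ± √Δ)/2 = (31 ± 7.2801)/2,
  λ_1 = 19.1401,  λ_2 = 11.8599.

Step 4 — unit eigenvector for λ_1: solve (Sigma - λ_1 I)v = 0. First row:
  (12 - 19.1401)·v_x + (1)·v_y = 0, i.e. (-7.1401)·v_x + (1)·v_y = 0,
  so v ∝ (b, λ_1 - a) = (1, 7.1401) = u.
  ||u|| = √((1)² + (7.1401)²) = √(51.9804) ≈ 7.2097,
  v_1 = u/||u|| ≈ (0.1387, 0.9903) (||v_1|| = 1).

λ_1 = 19.1401,  λ_2 = 11.8599;  v_1 ≈ (0.1387, 0.9903)


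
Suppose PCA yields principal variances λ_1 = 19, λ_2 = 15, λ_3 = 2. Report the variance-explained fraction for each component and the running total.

Step 1 — total variance = trace(Sigma) = Σ λ_i = 19 + 15 + 2 = 36.

Step 2 — fraction explained by component i = λ_i / Σ λ:
  PC1: 19/36 = 0.5278
  PC2: 15/36 = 0.4167
  PC3: 2/36 = 0.0556

Step 3 — cumulative fraction after k components = (λ_1 + ... + λ_k) / Σ λ:
  k = 1: 19/36 = 0.5278
  k = 2: (19 + 15)/36 = 34/36 = 0.9444
  k = 3: (19 + 15 + 2)/36 = 36/36 = 1

Summary (fraction, with percent):

explained: PC1 0.5278 (52.78%), PC2 0.4167 (41.67%), PC3 0.0556 (5.56%);  cumulative: 0.5278, 0.9444, 1


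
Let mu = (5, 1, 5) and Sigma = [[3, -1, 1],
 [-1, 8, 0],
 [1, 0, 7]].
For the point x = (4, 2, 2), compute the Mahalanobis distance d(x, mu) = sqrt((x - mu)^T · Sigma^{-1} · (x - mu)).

Step 1 — centre the observation: (x - mu) = (-1, 1, -3).

Step 2 — invert Sigma (cofactor / det for 3×3, or solve directly):
  Sigma^{-1} = [[0.366, 0.0458, -0.0523],
 [0.0458, 0.1307, -0.0065],
 [-0.0523, -0.0065, 0.1503]].

Step 3 — form the quadratic (x - mu)^T · Sigma^{-1} · (x - mu):
  Sigma^{-1} · (x - mu) = (-0.1634, 0.1046, -0.4052).
  (x - mu)^T · [Sigma^{-1} · (x - mu)] = (-1)·(-0.1634) + (1)·(0.1046) + (-3)·(-0.4052) = 1.4837.

Step 4 — take square root: d = √(1.4837) ≈ 1.2181.

d(x, mu) = √(1.4837) ≈ 1.2181


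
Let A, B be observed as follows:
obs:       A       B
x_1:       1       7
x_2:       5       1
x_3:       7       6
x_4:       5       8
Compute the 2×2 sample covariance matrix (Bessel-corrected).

Step 1 — column means:
  mean(A) = (1 + 5 + 7 + 5) / 4 = 18/4 = 4.5
  mean(B) = (7 + 1 + 6 + 8) / 4 = 22/4 = 5.5

Step 2 — sample covariance S[i,j] = (1/(n-1)) · Σ_k (x_{k,i} - mean_i) · (x_{k,j} - mean_j), with n-1 = 3.
  S[A,A] = ((-3.5)·(-3.5) + (0.5)·(0.5) + (2.5)·(2.5) + (0.5)·(0.5)) / 3 = 19/3 = 6.3333
  S[A,B] = ((-3.5)·(1.5) + (0.5)·(-4.5) + (2.5)·(0.5) + (0.5)·(2.5)) / 3 = -5/3 = -1.6667
  S[B,B] = ((1.5)·(1.5) + (-4.5)·(-4.5) + (0.5)·(0.5) + (2.5)·(2.5)) / 3 = 29/3 = 9.6667

S is symmetric (S[j,i] = S[i,j]). Assembling:

S = [[6.3333, -1.6667],
 [-1.6667, 9.6667]]


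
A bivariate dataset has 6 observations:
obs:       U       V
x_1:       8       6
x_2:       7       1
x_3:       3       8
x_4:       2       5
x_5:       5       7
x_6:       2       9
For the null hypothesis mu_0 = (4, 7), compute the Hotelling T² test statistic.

Step 1 — sample mean vector:
  mean(U) = (8 + 7 + 3 + 2 + 5 + 2) / 6 = 27/6 = 4.5
  mean(V) = (6 + 1 + 8 + 5 + 7 + 9) / 6 = 36/6 = 6
  x̄ = (4.5, 6),  deviation x̄ - mu_0 = (4.5, 6) - (4, 7) = (0.5, -1).

Step 2 — sample covariance matrix, S[i,j] = (1/(n-1)) · Σ_k (x_{k,i} - mean_i) · (x_{k,j} - mean_j), divisor n-1 = 5:
  S[U,U] = ((3.5)·(3.5) + (2.5)·(2.5) + (-1.5)·(-1.5) + (-2.5)·(-2.5) + (0.5)·(0.5) + (-2.5)·(-2.5)) / 5 = 33.5/5 = 6.7
  S[U,V] = ((3.5)·(0) + (2.5)·(-5) + (-1.5)·(2) + (-2.5)·(-1) + (0.5)·(1) + (-2.5)·(3)) / 5 = -20/5 = -4
  S[V,V] = ((0)·(0) + (-5)·(-5) + (2)·(2) + (-1)·(-1) + (1)·(1) + (3)·(3)) / 5 = 40/5 = 8
  S = [[6.7, -4],
 [-4, 8]].

Step 3 — invert S. det(S) = 6.7·8 - (-4)² = 37.6.
  S^{-1} = (1/det) · [[d, -b], [-b, a]] = [[0.2128, 0.1064],
 [0.1064, 0.1782]].

Step 4 — quadratic form (x̄ - mu_0)^T · S^{-1} · (x̄ - mu_0):
  S^{-1} · (x̄ - mu_0) = (0, -0.125),
  (x̄ - mu_0)^T · [...] = (0.5)·(0) + (-1)·(-0.125) = 0.125.

Step 5 — scale by n: T² = 6 · 0.125 = 0.75.

T² ≈ 0.75


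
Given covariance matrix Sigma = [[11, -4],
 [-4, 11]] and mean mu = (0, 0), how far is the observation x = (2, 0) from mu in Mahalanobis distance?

Step 1 — centre the observation: (x - mu) = (2, 0).

Step 2 — invert Sigma. det(Sigma) = 11·11 - (-4)² = 105.
  Sigma^{-1} = (1/det) · [[d, -b], [-b, a]] = [[0.1048, 0.0381],
 [0.0381, 0.1048]].

Step 3 — form the quadratic (x - mu)^T · Sigma^{-1} · (x - mu):
  Sigma^{-1} · (x - mu) = (0.2095, 0.0762).
  (x - mu)^T · [Sigma^{-1} · (x - mu)] = (2)·(0.2095) + (0)·(0.0762) = 0.419.

Step 4 — take square root: d = √(0.419) ≈ 0.6473.

d(x, mu) = √(0.419) ≈ 0.6473


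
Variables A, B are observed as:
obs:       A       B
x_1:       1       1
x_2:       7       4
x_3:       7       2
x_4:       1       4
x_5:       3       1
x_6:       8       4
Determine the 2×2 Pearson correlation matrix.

Step 1 — column means:
  mean(A) = (1 + 7 + 7 + 1 + 3 + 8) / 6 = 27/6 = 4.5
  mean(B) = (1 + 4 + 2 + 4 + 1 + 4) / 6 = 16/6 = 2.6667

Step 2 — sample variances and covariances s[i,j] = (1/(n-1)) · Σ_k (x_{k,i} - mean_i) · (x_{k,j} - mean_j), with n-1 = 5:
  s[A,A] = ((-3.5)·(-3.5) + (2.5)·(2.5) + (2.5)·(2.5) + (-3.5)·(-3.5) + (-1.5)·(-1.5) + (3.5)·(3.5)) / 5 = 51.5/5 = 10.3
  s[A,B] = ((-3.5)·(-1.6667) + (2.5)·(1.3333) + (2.5)·(-0.6667) + (-3.5)·(1.3333) + (-1.5)·(-1.6667) + (3.5)·(1.3333)) / 5 = 10/5 = 2
  s[B,B] = ((-1.6667)·(-1.6667) + (1.3333)·(1.3333) + (-0.6667)·(-0.6667) + (1.3333)·(1.3333) + (-1.6667)·(-1.6667) + (1.3333)·(1.3333)) / 5 = 11.3333/5 = 2.2667
  Sample standard deviations s_i = √(s[i,i]):
  s(A) = √(10.3) = 3.2094
  s(B) = √(2.2667) = 1.5055

Step 3 — r_{ij} = s_{ij} / (s_i · s_j):
  r[A,A] = 1 (diagonal).
  r[A,B] = 2 / (3.2094 · 1.5055) = 2 / 4.8318 = 0.4139
  r[B,B] = 1 (diagonal).

R is symmetric with unit diagonal. Assembling:

R = [[1, 0.4139],
 [0.4139, 1]]


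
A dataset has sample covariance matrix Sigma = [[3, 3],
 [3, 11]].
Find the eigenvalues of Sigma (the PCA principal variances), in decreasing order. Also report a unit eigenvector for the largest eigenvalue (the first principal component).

Step 1 — characteristic polynomial of 2×2 Sigma:
  det(Sigma - λI) = λ² - trace · λ + det = 0.
  trace = 3 + 11 = 14, det = 3·11 - (3)² = 24.
Step 2 — discriminant:
  Δ = trace² - 4·det = 196 - 96 = 100.
Step 3 — eigenvalues:
  λ = (trace ± √Δ)/2 = (14 ± 10)/2,
  λ_1 = 12,  λ_2 = 2.

Step 4 — unit eigenvector for λ_1: solve (Sigma - λ_1 I)v = 0. First row:
  (3 - 12)·v_x + (3)·v_y = 0, i.e. (-9)·v_x + (3)·v_y = 0,
  so v ∝ (b, λ_1 - a) = (3, 9) = u.
  ||u|| = √((3)² + (9)²) = √(90) ≈ 9.4868,
  v_1 = u/||u|| ≈ (0.3162, 0.9487) (||v_1|| = 1).

λ_1 = 12,  λ_2 = 2;  v_1 ≈ (0.3162, 0.9487)


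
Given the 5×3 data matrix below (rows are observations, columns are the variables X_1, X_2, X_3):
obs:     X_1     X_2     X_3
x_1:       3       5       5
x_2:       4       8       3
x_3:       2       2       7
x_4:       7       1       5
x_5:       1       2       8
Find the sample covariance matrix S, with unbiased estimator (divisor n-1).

Step 1 — column means:
  mean(X_1) = (3 + 4 + 2 + 7 + 1) / 5 = 17/5 = 3.4
  mean(X_2) = (5 + 8 + 2 + 1 + 2) / 5 = 18/5 = 3.6
  mean(X_3) = (5 + 3 + 7 + 5 + 8) / 5 = 28/5 = 5.6

Step 2 — sample covariance S[i,j] = (1/(n-1)) · Σ_k (x_{k,i} - mean_i) · (x_{k,j} - mean_j), with n-1 = 4.
  S[X_1,X_1] = ((-0.4)·(-0.4) + (0.6)·(0.6) + (-1.4)·(-1.4) + (3.6)·(3.6) + (-2.4)·(-2.4)) / 4 = 21.2/4 = 5.3
  S[X_1,X_2] = ((-0.4)·(1.4) + (0.6)·(4.4) + (-1.4)·(-1.6) + (3.6)·(-2.6) + (-2.4)·(-1.6)) / 4 = -1.2/4 = -0.3
  S[X_1,X_3] = ((-0.4)·(-0.6) + (0.6)·(-2.6) + (-1.4)·(1.4) + (3.6)·(-0.6) + (-2.4)·(2.4)) / 4 = -11.2/4 = -2.8
  S[X_2,X_2] = ((1.4)·(1.4) + (4.4)·(4.4) + (-1.6)·(-1.6) + (-2.6)·(-2.6) + (-1.6)·(-1.6)) / 4 = 33.2/4 = 8.3
  S[X_2,X_3] = ((1.4)·(-0.6) + (4.4)·(-2.6) + (-1.6)·(1.4) + (-2.6)·(-0.6) + (-1.6)·(2.4)) / 4 = -16.8/4 = -4.2
  S[X_3,X_3] = ((-0.6)·(-0.6) + (-2.6)·(-2.6) + (1.4)·(1.4) + (-0.6)·(-0.6) + (2.4)·(2.4)) / 4 = 15.2/4 = 3.8

S is symmetric (S[j,i] = S[i,j]). Assembling:

S = [[5.3, -0.3, -2.8],
 [-0.3, 8.3, -4.2],
 [-2.8, -4.2, 3.8]]


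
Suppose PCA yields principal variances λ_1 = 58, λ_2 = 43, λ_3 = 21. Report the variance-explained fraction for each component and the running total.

Step 1 — total variance = trace(Sigma) = Σ λ_i = 58 + 43 + 21 = 122.

Step 2 — fraction explained by component i = λ_i / Σ λ:
  PC1: 58/122 = 0.4754
  PC2: 43/122 = 0.3525
  PC3: 21/122 = 0.1721

Step 3 — cumulative fraction after k components = (λ_1 + ... + λ_k) / Σ λ:
  k = 1: 58/122 = 0.4754
  k = 2: (58 + 43)/122 = 101/122 = 0.8279
  k = 3: (58 + 43 + 21)/122 = 122/122 = 1

Summary (fraction, with percent):

explained: PC1 0.4754 (47.54%), PC2 0.3525 (35.25%), PC3 0.1721 (17.21%);  cumulative: 0.4754, 0.8279, 1


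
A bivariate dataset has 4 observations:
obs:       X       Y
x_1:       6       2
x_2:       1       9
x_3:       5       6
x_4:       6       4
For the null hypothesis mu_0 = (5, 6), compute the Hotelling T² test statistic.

Step 1 — sample mean vector:
  mean(X) = (6 + 1 + 5 + 6) / 4 = 18/4 = 4.5
  mean(Y) = (2 + 9 + 6 + 4) / 4 = 21/4 = 5.25
  x̄ = (4.5, 5.25),  deviation x̄ - mu_0 = (4.5, 5.25) - (5, 6) = (-0.5, -0.75).

Step 2 — sample covariance matrix, S[i,j] = (1/(n-1)) · Σ_k (x_{k,i} - mean_i) · (x_{k,j} - mean_j), divisor n-1 = 3:
  S[X,X] = ((1.5)·(1.5) + (-3.5)·(-3.5) + (0.5)·(0.5) + (1.5)·(1.5)) / 3 = 17/3 = 5.6667
  S[X,Y] = ((1.5)·(-3.25) + (-3.5)·(3.75) + (0.5)·(0.75) + (1.5)·(-1.25)) / 3 = -19.5/3 = -6.5
  S[Y,Y] = ((-3.25)·(-3.25) + (3.75)·(3.75) + (0.75)·(0.75) + (-1.25)·(-1.25)) / 3 = 26.75/3 = 8.9167
  S = [[5.6667, -6.5],
 [-6.5, 8.9167]].

Step 3 — invert S. det(S) = 5.6667·8.9167 - (-6.5)² = 8.2778.
  S^{-1} = (1/det) · [[d, -b], [-b, a]] = [[1.0772, 0.7852],
 [0.7852, 0.6846]].

Step 4 — quadratic form (x̄ - mu_0)^T · S^{-1} · (x̄ - mu_0):
  S^{-1} · (x̄ - mu_0) = (-1.1275, -0.906),
  (x̄ - mu_0)^T · [...] = (-0.5)·(-1.1275) + (-0.75)·(-0.906) = 1.2433.

Step 5 — scale by n: T² = 4 · 1.2433 = 4.9732.

T² ≈ 4.9732


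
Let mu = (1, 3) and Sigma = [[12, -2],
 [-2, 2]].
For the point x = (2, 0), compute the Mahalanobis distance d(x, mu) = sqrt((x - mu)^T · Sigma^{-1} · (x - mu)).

Step 1 — centre the observation: (x - mu) = (1, -3).

Step 2 — invert Sigma. det(Sigma) = 12·2 - (-2)² = 20.
  Sigma^{-1} = (1/det) · [[d, -b], [-b, a]] = [[0.1, 0.1],
 [0.1, 0.6]].

Step 3 — form the quadratic (x - mu)^T · Sigma^{-1} · (x - mu):
  Sigma^{-1} · (x - mu) = (-0.2, -1.7).
  (x - mu)^T · [Sigma^{-1} · (x - mu)] = (1)·(-0.2) + (-3)·(-1.7) = 4.9.

Step 4 — take square root: d = √(4.9) ≈ 2.2136.

d(x, mu) = √(4.9) ≈ 2.2136
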